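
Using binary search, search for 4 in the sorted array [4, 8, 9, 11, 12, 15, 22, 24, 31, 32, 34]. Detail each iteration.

Binary search for 4 in [4, 8, 9, 11, 12, 15, 22, 24, 31, 32, 34]:

lo=0, hi=10, mid=5, arr[mid]=15 -> 15 > 4, search left half
lo=0, hi=4, mid=2, arr[mid]=9 -> 9 > 4, search left half
lo=0, hi=1, mid=0, arr[mid]=4 -> Found target at index 0!

Binary search finds 4 at index 0 after 3 comparisons. The search repeatedly halves the search space by comparing with the middle element.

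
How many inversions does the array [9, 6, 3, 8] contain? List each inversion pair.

Finding inversions in [9, 6, 3, 8]:

(0, 1): arr[0]=9 > arr[1]=6
(0, 2): arr[0]=9 > arr[2]=3
(0, 3): arr[0]=9 > arr[3]=8
(1, 2): arr[1]=6 > arr[2]=3

Total inversions: 4

The array has 4 inversion(s): (0,1), (0,2), (0,3), (1,2). Each pair (i,j) satisfies i < j and arr[i] > arr[j].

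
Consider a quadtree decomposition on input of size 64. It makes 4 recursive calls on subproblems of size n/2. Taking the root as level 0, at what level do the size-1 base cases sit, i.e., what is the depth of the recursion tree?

For divide and conquer with division factor 2:

Problem sizes at each level:
Level 0: 64
Level 1: 32
Level 2: 16
Level 3: 8
Level 4: 4
Level 5: 2
Level 6: 1

The root is level 0 and the size-1 base case is level 6 (the tree spans levels 0 through 6, i.e. 7 levels counting the root), so the depth is the number of divisions: log_2(64) = 6

The recursion tree depth is log_2(64) = 6. At each level, the problem size is divided by 2, so it takes 6 divisions to reduce to a base case of size 1. The algorithm makes 4 recursive calls at each level.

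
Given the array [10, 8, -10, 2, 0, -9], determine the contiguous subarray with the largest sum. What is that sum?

Using Kadane's algorithm on [10, 8, -10, 2, 0, -9]:

Scanning through the array:
Position 1 (value 8): max_ending_here = 18, max_so_far = 18
Position 2 (value -10): max_ending_here = 8, max_so_far = 18
Position 3 (value 2): max_ending_here = 10, max_so_far = 18
Position 4 (value 0): max_ending_here = 10, max_so_far = 18
Position 5 (value -9): max_ending_here = 1, max_so_far = 18

Maximum subarray: [10, 8]
Maximum sum: 18

The maximum subarray is [10, 8] with sum 18. This subarray runs from index 0 to index 1.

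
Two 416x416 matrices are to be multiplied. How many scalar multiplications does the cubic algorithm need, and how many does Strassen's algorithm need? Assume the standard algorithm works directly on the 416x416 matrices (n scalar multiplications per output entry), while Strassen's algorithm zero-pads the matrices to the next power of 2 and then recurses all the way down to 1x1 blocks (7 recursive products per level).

Matrix multiplication for 416x416 matrices:

Strassen's algorithm requires power-of-2 dimensions. Pad 416x416 to 512x512 (next power of 2).

Standard algorithm: 416^3 = 71991296 multiplications
Strassen's algorithm: 7^(log2(512)) = 7^9 = 40353607 multiplications
Savings: 71991296 - 40353607 = 31637689 multiplications

Standard: 71991296 multiplications (416^3). Strassen: 40353607 multiplications (7^9, after padding to 512x512). Strassen reduces 8 recursive multiplications to 7 at each level.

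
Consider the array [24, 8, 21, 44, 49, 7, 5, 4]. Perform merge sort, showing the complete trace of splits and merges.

Merge sort trace:

Split: [24, 8, 21, 44, 49, 7, 5, 4] -> [24, 8, 21, 44] and [49, 7, 5, 4]
  Split: [24, 8, 21, 44] -> [24, 8] and [21, 44]
    Split: [24, 8] -> [24] and [8]
    Merge: [24] + [8] -> [8, 24]
    Split: [21, 44] -> [21] and [44]
    Merge: [21] + [44] -> [21, 44]
  Merge: [8, 24] + [21, 44] -> [8, 21, 24, 44]
  Split: [49, 7, 5, 4] -> [49, 7] and [5, 4]
    Split: [49, 7] -> [49] and [7]
    Merge: [49] + [7] -> [7, 49]
    Split: [5, 4] -> [5] and [4]
    Merge: [5] + [4] -> [4, 5]
  Merge: [7, 49] + [4, 5] -> [4, 5, 7, 49]
Merge: [8, 21, 24, 44] + [4, 5, 7, 49] -> [4, 5, 7, 8, 21, 24, 44, 49]

Final sorted array: [4, 5, 7, 8, 21, 24, 44, 49]

The merge sort proceeds by recursively splitting the array and merging sorted halves.
After all merges, the sorted array is [4, 5, 7, 8, 21, 24, 44, 49].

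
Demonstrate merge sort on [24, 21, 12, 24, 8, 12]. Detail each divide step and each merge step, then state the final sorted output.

Merge sort trace:

Split: [24, 21, 12, 24, 8, 12] -> [24, 21, 12] and [24, 8, 12]
  Split: [24, 21, 12] -> [24] and [21, 12]
    Split: [21, 12] -> [21] and [12]
    Merge: [21] + [12] -> [12, 21]
  Merge: [24] + [12, 21] -> [12, 21, 24]
  Split: [24, 8, 12] -> [24] and [8, 12]
    Split: [8, 12] -> [8] and [12]
    Merge: [8] + [12] -> [8, 12]
  Merge: [24] + [8, 12] -> [8, 12, 24]
Merge: [12, 21, 24] + [8, 12, 24] -> [8, 12, 12, 21, 24, 24]

Final sorted array: [8, 12, 12, 21, 24, 24]

The merge sort proceeds by recursively splitting the array and merging sorted halves.
After all merges, the sorted array is [8, 12, 12, 21, 24, 24].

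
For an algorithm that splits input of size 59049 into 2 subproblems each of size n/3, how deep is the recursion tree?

For divide and conquer with division factor 3:

Problem sizes at each level:
Level 0: 59049
Level 1: 19683
Level 2: 6561
Level 3: 2187
Level 4: 729
Level 5: 243
Level 6: 81
Level 7: 27
Level 8: 9
Level 9: 3
Level 10: 1

The root is level 0 and the size-1 base case is level 10 (the tree spans levels 0 through 10, i.e. 11 levels counting the root), so the depth is the number of divisions: log_3(59049) = 10

The recursion tree depth is log_3(59049) = 10. At each level, the problem size is divided by 3, so it takes 10 divisions to reduce to a base case of size 1. The algorithm makes 2 recursive calls at each level.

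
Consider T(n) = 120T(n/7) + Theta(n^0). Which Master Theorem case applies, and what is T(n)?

Master Theorem for T(n) = 120T(n/7) + O(n^0):

a = 120, b = 7, c = 0
log_b(a) = log_7(120) = 2.4603

Case 1: c = 0 < log_7(120) = 2.4603
T(n) = O(n^(log_7 120))

For T(n) = 120T(n/7) + O(n^0): log_7(120) = 2.4603. This is Case 1 of the Master Theorem (c < log_b(a), work dominated by leaves), giving O(n^(log_7 120)).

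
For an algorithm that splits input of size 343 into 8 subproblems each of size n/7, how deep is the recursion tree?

For divide and conquer with division factor 7:

Problem sizes at each level:
Level 0: 343
Level 1: 49
Level 2: 7
Level 3: 1

The root is level 0 and the size-1 base case is level 3 (the tree spans levels 0 through 3, i.e. 4 levels counting the root), so the depth is the number of divisions: log_7(343) = 3

The recursion tree depth is log_7(343) = 3. At each level, the problem size is divided by 7, so it takes 3 divisions to reduce to a base case of size 1. The algorithm makes 8 recursive calls at each level.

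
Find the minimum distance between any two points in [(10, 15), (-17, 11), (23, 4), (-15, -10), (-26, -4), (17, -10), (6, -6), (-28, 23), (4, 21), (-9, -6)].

Computing all pairwise distances among 10 points:

d((10, 15), (-17, 11)) = 27.2947
d((10, 15), (23, 4)) = 17.0294
d((10, 15), (-15, -10)) = 35.3553
d((10, 15), (-26, -4)) = 40.7063
d((10, 15), (17, -10)) = 25.9615
d((10, 15), (6, -6)) = 21.3776
d((10, 15), (-28, 23)) = 38.833
d((10, 15), (4, 21)) = 8.4853
d((10, 15), (-9, -6)) = 28.3196
d((-17, 11), (23, 4)) = 40.6079
d((-17, 11), (-15, -10)) = 21.095
d((-17, 11), (-26, -4)) = 17.4929
d((-17, 11), (17, -10)) = 39.9625
d((-17, 11), (6, -6)) = 28.6007
d((-17, 11), (-28, 23)) = 16.2788
d((-17, 11), (4, 21)) = 23.2594
d((-17, 11), (-9, -6)) = 18.7883
d((23, 4), (-15, -10)) = 40.4969
d((23, 4), (-26, -4)) = 49.6488
d((23, 4), (17, -10)) = 15.2315
d((23, 4), (6, -6)) = 19.7231
d((23, 4), (-28, 23)) = 54.4243
d((23, 4), (4, 21)) = 25.4951
d((23, 4), (-9, -6)) = 33.5261
d((-15, -10), (-26, -4)) = 12.53
d((-15, -10), (17, -10)) = 32.0
d((-15, -10), (6, -6)) = 21.3776
d((-15, -10), (-28, 23)) = 35.4683
d((-15, -10), (4, 21)) = 36.3593
d((-15, -10), (-9, -6)) = 7.2111 <-- minimum
d((-26, -4), (17, -10)) = 43.4166
d((-26, -4), (6, -6)) = 32.0624
d((-26, -4), (-28, 23)) = 27.074
d((-26, -4), (4, 21)) = 39.0512
d((-26, -4), (-9, -6)) = 17.1172
d((17, -10), (6, -6)) = 11.7047
d((17, -10), (-28, 23)) = 55.8032
d((17, -10), (4, 21)) = 33.6155
d((17, -10), (-9, -6)) = 26.3059
d((6, -6), (-28, 23)) = 44.6878
d((6, -6), (4, 21)) = 27.074
d((6, -6), (-9, -6)) = 15.0
d((-28, 23), (4, 21)) = 32.0624
d((-28, 23), (-9, -6)) = 34.6699
d((4, 21), (-9, -6)) = 29.9666

Closest pair: (-15, -10) and (-9, -6) with distance 7.2111

The closest pair is (-15, -10) and (-9, -6) with Euclidean distance 7.2111. For 10 points, brute-force pairwise comparison is shown above. For large n, the divide-and-conquer algorithm (sort by x, recurse on halves, check the dividing strip) achieves O(n log n).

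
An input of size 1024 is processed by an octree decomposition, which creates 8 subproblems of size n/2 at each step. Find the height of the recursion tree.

For divide and conquer with division factor 2:

Problem sizes at each level:
Level 0: 1024
Level 1: 512
Level 2: 256
Level 3: 128
Level 4: 64
Level 5: 32
Level 6: 16
Level 7: 8
Level 8: 4
Level 9: 2
Level 10: 1

The root is level 0 and the size-1 base case is level 10 (the tree spans levels 0 through 10, i.e. 11 levels counting the root), so the depth is the number of divisions: log_2(1024) = 10

The recursion tree depth is log_2(1024) = 10. At each level, the problem size is divided by 2, so it takes 10 divisions to reduce to a base case of size 1. The algorithm makes 8 recursive calls at each level.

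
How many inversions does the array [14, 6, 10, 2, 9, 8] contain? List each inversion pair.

Finding inversions in [14, 6, 10, 2, 9, 8]:

(0, 1): arr[0]=14 > arr[1]=6
(0, 2): arr[0]=14 > arr[2]=10
(0, 3): arr[0]=14 > arr[3]=2
(0, 4): arr[0]=14 > arr[4]=9
(0, 5): arr[0]=14 > arr[5]=8
(1, 3): arr[1]=6 > arr[3]=2
(2, 3): arr[2]=10 > arr[3]=2
(2, 4): arr[2]=10 > arr[4]=9
(2, 5): arr[2]=10 > arr[5]=8
(4, 5): arr[4]=9 > arr[5]=8

Total inversions: 10

The array has 10 inversion(s): (0,1), (0,2), (0,3), (0,4), (0,5), (1,3), (2,3), (2,4), (2,5), (4,5). Each pair (i,j) satisfies i < j and arr[i] > arr[j].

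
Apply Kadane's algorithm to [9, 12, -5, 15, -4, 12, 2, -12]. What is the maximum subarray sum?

Using Kadane's algorithm on [9, 12, -5, 15, -4, 12, 2, -12]:

Scanning through the array:
Position 1 (value 12): max_ending_here = 21, max_so_far = 21
Position 2 (value -5): max_ending_here = 16, max_so_far = 21
Position 3 (value 15): max_ending_here = 31, max_so_far = 31
Position 4 (value -4): max_ending_here = 27, max_so_far = 31
Position 5 (value 12): max_ending_here = 39, max_so_far = 39
Position 6 (value 2): max_ending_here = 41, max_so_far = 41
Position 7 (value -12): max_ending_here = 29, max_so_far = 41

Maximum subarray: [9, 12, -5, 15, -4, 12, 2]
Maximum sum: 41

The maximum subarray is [9, 12, -5, 15, -4, 12, 2] with sum 41. This subarray runs from index 0 to index 6.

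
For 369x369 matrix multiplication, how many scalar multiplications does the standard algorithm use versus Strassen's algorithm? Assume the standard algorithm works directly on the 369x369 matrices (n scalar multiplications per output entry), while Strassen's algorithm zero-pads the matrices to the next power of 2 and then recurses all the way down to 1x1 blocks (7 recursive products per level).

Matrix multiplication for 369x369 matrices:

Strassen's algorithm requires power-of-2 dimensions. Pad 369x369 to 512x512 (next power of 2).

Standard algorithm: 369^3 = 50243409 multiplications
Strassen's algorithm: 7^(log2(512)) = 7^9 = 40353607 multiplications
Savings: 50243409 - 40353607 = 9889802 multiplications

Standard: 50243409 multiplications (369^3). Strassen: 40353607 multiplications (7^9, after padding to 512x512). Strassen reduces 8 recursive multiplications to 7 at each level.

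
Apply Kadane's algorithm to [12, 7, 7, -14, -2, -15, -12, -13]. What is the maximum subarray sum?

Using Kadane's algorithm on [12, 7, 7, -14, -2, -15, -12, -13]:

Scanning through the array:
Position 1 (value 7): max_ending_here = 19, max_so_far = 19
Position 2 (value 7): max_ending_here = 26, max_so_far = 26
Position 3 (value -14): max_ending_here = 12, max_so_far = 26
Position 4 (value -2): max_ending_here = 10, max_so_far = 26
Position 5 (value -15): max_ending_here = -5, max_so_far = 26
Position 6 (value -12): max_ending_here = -12, max_so_far = 26
Position 7 (value -13): max_ending_here = -13, max_so_far = 26

Maximum subarray: [12, 7, 7]
Maximum sum: 26

The maximum subarray is [12, 7, 7] with sum 26. This subarray runs from index 0 to index 2.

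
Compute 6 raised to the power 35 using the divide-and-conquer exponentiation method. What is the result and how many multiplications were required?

Computing 6^35 by squaring (build up from 6^1; each line after the first costs one multiplication):

6^1 = 6
6^2 = (6^1)^2 = 6^2 = 36
6^4 = (6^2)^2 = 36^2 = 1296
6^8 = (6^4)^2 = 1296^2 = 1679616
6^16 = (6^8)^2 = 1679616^2 = 2821109907456
6^17 = 6 * 6^16 = 6 * 2821109907456 = 16926659444736
6^34 = (6^17)^2 = 16926659444736^2 = 286511799958070431838109696
6^35 = 6 * 6^34 = 6 * 286511799958070431838109696 = 1719070799748422591028658176

Result: 1719070799748422591028658176
Multiplications needed: 7 (7 lines after 6^1)

6^35 = 1719070799748422591028658176. Using exponentiation by squaring, this requires 7 multiplications. The key idea: if the exponent is even, square the half-power; if odd, multiply by the base once.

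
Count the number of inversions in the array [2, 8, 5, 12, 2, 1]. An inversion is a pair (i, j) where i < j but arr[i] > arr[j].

Finding inversions in [2, 8, 5, 12, 2, 1]:

(0, 5): arr[0]=2 > arr[5]=1
(1, 2): arr[1]=8 > arr[2]=5
(1, 4): arr[1]=8 > arr[4]=2
(1, 5): arr[1]=8 > arr[5]=1
(2, 4): arr[2]=5 > arr[4]=2
(2, 5): arr[2]=5 > arr[5]=1
(3, 4): arr[3]=12 > arr[4]=2
(3, 5): arr[3]=12 > arr[5]=1
(4, 5): arr[4]=2 > arr[5]=1

Total inversions: 9

The array has 9 inversion(s): (0,5), (1,2), (1,4), (1,5), (2,4), (2,5), (3,4), (3,5), (4,5). Each pair (i,j) satisfies i < j and arr[i] > arr[j].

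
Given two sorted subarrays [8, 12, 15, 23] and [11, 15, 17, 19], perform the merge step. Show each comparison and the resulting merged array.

Merging process:

Compare 8 vs 11: take 8 from left. Merged: [8]
Compare 12 vs 11: take 11 from right. Merged: [8, 11]
Compare 12 vs 15: take 12 from left. Merged: [8, 11, 12]
Compare 15 vs 15: take 15 from left. Merged: [8, 11, 12, 15]
Compare 23 vs 15: take 15 from right. Merged: [8, 11, 12, 15, 15]
Compare 23 vs 17: take 17 from right. Merged: [8, 11, 12, 15, 15, 17]
Compare 23 vs 19: take 19 from right. Merged: [8, 11, 12, 15, 15, 17, 19]
Append remaining from left: [23]. Merged: [8, 11, 12, 15, 15, 17, 19, 23]

Final merged array: [8, 11, 12, 15, 15, 17, 19, 23]
Total comparisons: 7

The merged array is [8, 11, 12, 15, 15, 17, 19, 23], requiring 7 comparisons. The merge step runs in O(n) time where n is the total number of elements.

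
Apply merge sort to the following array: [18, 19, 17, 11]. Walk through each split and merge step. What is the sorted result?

Merge sort trace:

Split: [18, 19, 17, 11] -> [18, 19] and [17, 11]
  Split: [18, 19] -> [18] and [19]
  Merge: [18] + [19] -> [18, 19]
  Split: [17, 11] -> [17] and [11]
  Merge: [17] + [11] -> [11, 17]
Merge: [18, 19] + [11, 17] -> [11, 17, 18, 19]

Final sorted array: [11, 17, 18, 19]

The merge sort proceeds by recursively splitting the array and merging sorted halves.
After all merges, the sorted array is [11, 17, 18, 19].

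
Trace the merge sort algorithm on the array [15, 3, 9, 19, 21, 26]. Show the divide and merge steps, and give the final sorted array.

Merge sort trace:

Split: [15, 3, 9, 19, 21, 26] -> [15, 3, 9] and [19, 21, 26]
  Split: [15, 3, 9] -> [15] and [3, 9]
    Split: [3, 9] -> [3] and [9]
    Merge: [3] + [9] -> [3, 9]
  Merge: [15] + [3, 9] -> [3, 9, 15]
  Split: [19, 21, 26] -> [19] and [21, 26]
    Split: [21, 26] -> [21] and [26]
    Merge: [21] + [26] -> [21, 26]
  Merge: [19] + [21, 26] -> [19, 21, 26]
Merge: [3, 9, 15] + [19, 21, 26] -> [3, 9, 15, 19, 21, 26]

Final sorted array: [3, 9, 15, 19, 21, 26]

The merge sort proceeds by recursively splitting the array and merging sorted halves.
After all merges, the sorted array is [3, 9, 15, 19, 21, 26].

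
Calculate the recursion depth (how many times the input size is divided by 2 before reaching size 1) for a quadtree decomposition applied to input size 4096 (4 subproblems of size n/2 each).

For divide and conquer with division factor 2:

Problem sizes at each level:
Level 0: 4096
Level 1: 2048
Level 2: 1024
Level 3: 512
Level 4: 256
Level 5: 128
Level 6: 64
Level 7: 32
Level 8: 16
Level 9: 8
Level 10: 4
Level 11: 2
Level 12: 1

The root is level 0 and the size-1 base case is level 12 (the tree spans levels 0 through 12, i.e. 13 levels counting the root), so the depth is the number of divisions: log_2(4096) = 12

The recursion tree depth is log_2(4096) = 12. At each level, the problem size is divided by 2, so it takes 12 divisions to reduce to a base case of size 1. The algorithm makes 4 recursive calls at each level.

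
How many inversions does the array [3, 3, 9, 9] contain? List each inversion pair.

Finding inversions in [3, 3, 9, 9]:


Total inversions: 0

The array has 0 inversions. It is already sorted.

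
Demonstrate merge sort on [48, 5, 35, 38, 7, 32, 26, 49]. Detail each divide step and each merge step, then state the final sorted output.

Merge sort trace:

Split: [48, 5, 35, 38, 7, 32, 26, 49] -> [48, 5, 35, 38] and [7, 32, 26, 49]
  Split: [48, 5, 35, 38] -> [48, 5] and [35, 38]
    Split: [48, 5] -> [48] and [5]
    Merge: [48] + [5] -> [5, 48]
    Split: [35, 38] -> [35] and [38]
    Merge: [35] + [38] -> [35, 38]
  Merge: [5, 48] + [35, 38] -> [5, 35, 38, 48]
  Split: [7, 32, 26, 49] -> [7, 32] and [26, 49]
    Split: [7, 32] -> [7] and [32]
    Merge: [7] + [32] -> [7, 32]
    Split: [26, 49] -> [26] and [49]
    Merge: [26] + [49] -> [26, 49]
  Merge: [7, 32] + [26, 49] -> [7, 26, 32, 49]
Merge: [5, 35, 38, 48] + [7, 26, 32, 49] -> [5, 7, 26, 32, 35, 38, 48, 49]

Final sorted array: [5, 7, 26, 32, 35, 38, 48, 49]

The merge sort proceeds by recursively splitting the array and merging sorted halves.
After all merges, the sorted array is [5, 7, 26, 32, 35, 38, 48, 49].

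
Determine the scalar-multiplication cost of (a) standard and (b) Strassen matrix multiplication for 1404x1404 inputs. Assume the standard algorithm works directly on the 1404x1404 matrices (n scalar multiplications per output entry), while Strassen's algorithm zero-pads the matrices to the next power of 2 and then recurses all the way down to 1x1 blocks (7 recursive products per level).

Matrix multiplication for 1404x1404 matrices:

Strassen's algorithm requires power-of-2 dimensions. Pad 1404x1404 to 2048x2048 (next power of 2).

Standard algorithm: 1404^3 = 2767587264 multiplications
Strassen's algorithm: 7^(log2(2048)) = 7^11 = 1977326743 multiplications
Savings: 2767587264 - 1977326743 = 790260521 multiplications

Standard: 2767587264 multiplications (1404^3). Strassen: 1977326743 multiplications (7^11, after padding to 2048x2048). Strassen reduces 8 recursive multiplications to 7 at each level.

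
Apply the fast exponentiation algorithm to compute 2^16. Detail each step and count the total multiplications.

Computing 2^16 by squaring (build up from 2^1; each line after the first costs one multiplication):

2^1 = 2
2^2 = (2^1)^2 = 2^2 = 4
2^4 = (2^2)^2 = 4^2 = 16
2^8 = (2^4)^2 = 16^2 = 256
2^16 = (2^8)^2 = 256^2 = 65536

Result: 65536
Multiplications needed: 4 (4 lines after 2^1)

2^16 = 65536. Using exponentiation by squaring, this requires 4 multiplications. The key idea: if the exponent is even, square the half-power; if odd, multiply by the base once.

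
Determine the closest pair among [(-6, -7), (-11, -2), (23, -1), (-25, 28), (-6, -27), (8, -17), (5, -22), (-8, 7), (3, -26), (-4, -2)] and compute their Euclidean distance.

Computing all pairwise distances among 10 points:

d((-6, -7), (-11, -2)) = 7.0711
d((-6, -7), (23, -1)) = 29.6142
d((-6, -7), (-25, 28)) = 39.8246
d((-6, -7), (-6, -27)) = 20.0
d((-6, -7), (8, -17)) = 17.2047
d((-6, -7), (5, -22)) = 18.6011
d((-6, -7), (-8, 7)) = 14.1421
d((-6, -7), (3, -26)) = 21.0238
d((-6, -7), (-4, -2)) = 5.3852
d((-11, -2), (23, -1)) = 34.0147
d((-11, -2), (-25, 28)) = 33.1059
d((-11, -2), (-6, -27)) = 25.4951
d((-11, -2), (8, -17)) = 24.2074
d((-11, -2), (5, -22)) = 25.6125
d((-11, -2), (-8, 7)) = 9.4868
d((-11, -2), (3, -26)) = 27.7849
d((-11, -2), (-4, -2)) = 7.0
d((23, -1), (-25, 28)) = 56.0803
d((23, -1), (-6, -27)) = 38.9487
d((23, -1), (8, -17)) = 21.9317
d((23, -1), (5, -22)) = 27.6586
d((23, -1), (-8, 7)) = 32.0156
d((23, -1), (3, -26)) = 32.0156
d((23, -1), (-4, -2)) = 27.0185
d((-25, 28), (-6, -27)) = 58.1893
d((-25, 28), (8, -17)) = 55.8032
d((-25, 28), (5, -22)) = 58.3095
d((-25, 28), (-8, 7)) = 27.0185
d((-25, 28), (3, -26)) = 60.8276
d((-25, 28), (-4, -2)) = 36.6197
d((-6, -27), (8, -17)) = 17.2047
d((-6, -27), (5, -22)) = 12.083
d((-6, -27), (-8, 7)) = 34.0588
d((-6, -27), (3, -26)) = 9.0554
d((-6, -27), (-4, -2)) = 25.0799
d((8, -17), (5, -22)) = 5.831
d((8, -17), (-8, 7)) = 28.8444
d((8, -17), (3, -26)) = 10.2956
d((8, -17), (-4, -2)) = 19.2094
d((5, -22), (-8, 7)) = 31.7805
d((5, -22), (3, -26)) = 4.4721 <-- minimum
d((5, -22), (-4, -2)) = 21.9317
d((-8, 7), (3, -26)) = 34.7851
d((-8, 7), (-4, -2)) = 9.8489
d((3, -26), (-4, -2)) = 25.0

Closest pair: (5, -22) and (3, -26) with distance 4.4721

The closest pair is (5, -22) and (3, -26) with Euclidean distance 4.4721. For 10 points, brute-force pairwise comparison is shown above. For large n, the divide-and-conquer algorithm (sort by x, recurse on halves, check the dividing strip) achieves O(n log n).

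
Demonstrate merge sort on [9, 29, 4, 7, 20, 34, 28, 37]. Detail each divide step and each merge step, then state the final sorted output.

Merge sort trace:

Split: [9, 29, 4, 7, 20, 34, 28, 37] -> [9, 29, 4, 7] and [20, 34, 28, 37]
  Split: [9, 29, 4, 7] -> [9, 29] and [4, 7]
    Split: [9, 29] -> [9] and [29]
    Merge: [9] + [29] -> [9, 29]
    Split: [4, 7] -> [4] and [7]
    Merge: [4] + [7] -> [4, 7]
  Merge: [9, 29] + [4, 7] -> [4, 7, 9, 29]
  Split: [20, 34, 28, 37] -> [20, 34] and [28, 37]
    Split: [20, 34] -> [20] and [34]
    Merge: [20] + [34] -> [20, 34]
    Split: [28, 37] -> [28] and [37]
    Merge: [28] + [37] -> [28, 37]
  Merge: [20, 34] + [28, 37] -> [20, 28, 34, 37]
Merge: [4, 7, 9, 29] + [20, 28, 34, 37] -> [4, 7, 9, 20, 28, 29, 34, 37]

Final sorted array: [4, 7, 9, 20, 28, 29, 34, 37]

The merge sort proceeds by recursively splitting the array and merging sorted halves.
After all merges, the sorted array is [4, 7, 9, 20, 28, 29, 34, 37].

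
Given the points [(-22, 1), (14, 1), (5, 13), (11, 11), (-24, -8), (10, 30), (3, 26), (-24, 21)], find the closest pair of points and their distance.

Computing all pairwise distances among 8 points:

d((-22, 1), (14, 1)) = 36.0
d((-22, 1), (5, 13)) = 29.5466
d((-22, 1), (11, 11)) = 34.4819
d((-22, 1), (-24, -8)) = 9.2195
d((-22, 1), (10, 30)) = 43.1856
d((-22, 1), (3, 26)) = 35.3553
d((-22, 1), (-24, 21)) = 20.0998
d((14, 1), (5, 13)) = 15.0
d((14, 1), (11, 11)) = 10.4403
d((14, 1), (-24, -8)) = 39.0512
d((14, 1), (10, 30)) = 29.2746
d((14, 1), (3, 26)) = 27.313
d((14, 1), (-24, 21)) = 42.9418
d((5, 13), (11, 11)) = 6.3246 <-- minimum
d((5, 13), (-24, -8)) = 35.805
d((5, 13), (10, 30)) = 17.72
d((5, 13), (3, 26)) = 13.1529
d((5, 13), (-24, 21)) = 30.0832
d((11, 11), (-24, -8)) = 39.8246
d((11, 11), (10, 30)) = 19.0263
d((11, 11), (3, 26)) = 17.0
d((11, 11), (-24, 21)) = 36.4005
d((-24, -8), (10, 30)) = 50.9902
d((-24, -8), (3, 26)) = 43.4166
d((-24, -8), (-24, 21)) = 29.0
d((10, 30), (3, 26)) = 8.0623
d((10, 30), (-24, 21)) = 35.171
d((3, 26), (-24, 21)) = 27.4591

Closest pair: (5, 13) and (11, 11) with distance 6.3246

The closest pair is (5, 13) and (11, 11) with Euclidean distance 6.3246. For 8 points, brute-force pairwise comparison is shown above. For large n, the divide-and-conquer algorithm (sort by x, recurse on halves, check the dividing strip) achieves O(n log n).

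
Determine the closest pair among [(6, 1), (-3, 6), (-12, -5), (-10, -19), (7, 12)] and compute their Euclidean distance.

Computing all pairwise distances among 5 points:

d((6, 1), (-3, 6)) = 10.2956 <-- minimum
d((6, 1), (-12, -5)) = 18.9737
d((6, 1), (-10, -19)) = 25.6125
d((6, 1), (7, 12)) = 11.0454
d((-3, 6), (-12, -5)) = 14.2127
d((-3, 6), (-10, -19)) = 25.9615
d((-3, 6), (7, 12)) = 11.6619
d((-12, -5), (-10, -19)) = 14.1421
d((-12, -5), (7, 12)) = 25.4951
d((-10, -19), (7, 12)) = 35.3553

Closest pair: (6, 1) and (-3, 6) with distance 10.2956

The closest pair is (6, 1) and (-3, 6) with Euclidean distance 10.2956. For 5 points, brute-force pairwise comparison is shown above. For large n, the divide-and-conquer algorithm (sort by x, recurse on halves, check the dividing strip) achieves O(n log n).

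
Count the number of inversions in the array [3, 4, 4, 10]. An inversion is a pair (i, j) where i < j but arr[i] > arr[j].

Finding inversions in [3, 4, 4, 10]:


Total inversions: 0

The array has 0 inversions. It is already sorted.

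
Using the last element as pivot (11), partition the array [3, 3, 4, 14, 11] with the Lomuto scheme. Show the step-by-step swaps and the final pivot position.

Lomuto partition with pivot = 11:

Initial array: [3, 3, 4, 14, 11]

arr[0]=3 <= 11: swap with position 0, array becomes [3, 3, 4, 14, 11]
arr[1]=3 <= 11: swap with position 1, array becomes [3, 3, 4, 14, 11]
arr[2]=4 <= 11: swap with position 2, array becomes [3, 3, 4, 14, 11]
arr[3]=14 > 11: no swap

Place pivot at position 3: [3, 3, 4, 11, 14]
Pivot position: 3

After partitioning with pivot 11, the array becomes [3, 3, 4, 11, 14]. The pivot is placed at index 3. All elements to the left of the pivot are <= 11, and all elements to the right are > 11.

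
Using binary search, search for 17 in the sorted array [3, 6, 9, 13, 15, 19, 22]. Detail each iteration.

Binary search for 17 in [3, 6, 9, 13, 15, 19, 22]:

lo=0, hi=6, mid=3, arr[mid]=13 -> 13 < 17, search right half
lo=4, hi=6, mid=5, arr[mid]=19 -> 19 > 17, search left half
lo=4, hi=4, mid=4, arr[mid]=15 -> 15 < 17, search right half
lo=5 > hi=4, target 17 not found

Binary search determines that 17 is not in the array after 3 comparisons. The search space was exhausted without finding the target.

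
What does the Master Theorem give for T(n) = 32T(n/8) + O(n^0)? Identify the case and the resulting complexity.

Master Theorem for T(n) = 32T(n/8) + O(n^0):

a = 32, b = 8, c = 0
log_b(a) = log_8(32) = 1.6667

Case 1: c = 0 < log_8(32) = 1.6667
T(n) = O(n^(log_8 32))

For T(n) = 32T(n/8) + O(n^0): log_8(32) = 1.6667. This is Case 1 of the Master Theorem (c < log_b(a), work dominated by leaves), giving O(n^(log_8 32)).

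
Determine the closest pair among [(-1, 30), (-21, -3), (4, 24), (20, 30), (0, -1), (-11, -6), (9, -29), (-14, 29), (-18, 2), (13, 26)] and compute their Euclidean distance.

Computing all pairwise distances among 10 points:

d((-1, 30), (-21, -3)) = 38.5876
d((-1, 30), (4, 24)) = 7.8102
d((-1, 30), (20, 30)) = 21.0
d((-1, 30), (0, -1)) = 31.0161
d((-1, 30), (-11, -6)) = 37.3631
d((-1, 30), (9, -29)) = 59.8415
d((-1, 30), (-14, 29)) = 13.0384
d((-1, 30), (-18, 2)) = 32.7567
d((-1, 30), (13, 26)) = 14.5602
d((-21, -3), (4, 24)) = 36.7967
d((-21, -3), (20, 30)) = 52.6308
d((-21, -3), (0, -1)) = 21.095
d((-21, -3), (-11, -6)) = 10.4403
d((-21, -3), (9, -29)) = 39.6989
d((-21, -3), (-14, 29)) = 32.7567
d((-21, -3), (-18, 2)) = 5.831 <-- minimum
d((-21, -3), (13, 26)) = 44.6878
d((4, 24), (20, 30)) = 17.088
d((4, 24), (0, -1)) = 25.318
d((4, 24), (-11, -6)) = 33.541
d((4, 24), (9, -29)) = 53.2353
d((4, 24), (-14, 29)) = 18.6815
d((4, 24), (-18, 2)) = 31.1127
d((4, 24), (13, 26)) = 9.2195
d((20, 30), (0, -1)) = 36.8917
d((20, 30), (-11, -6)) = 47.5079
d((20, 30), (9, -29)) = 60.0167
d((20, 30), (-14, 29)) = 34.0147
d((20, 30), (-18, 2)) = 47.2017
d((20, 30), (13, 26)) = 8.0623
d((0, -1), (-11, -6)) = 12.083
d((0, -1), (9, -29)) = 29.4109
d((0, -1), (-14, 29)) = 33.1059
d((0, -1), (-18, 2)) = 18.2483
d((0, -1), (13, 26)) = 29.9666
d((-11, -6), (9, -29)) = 30.4795
d((-11, -6), (-14, 29)) = 35.1283
d((-11, -6), (-18, 2)) = 10.6301
d((-11, -6), (13, 26)) = 40.0
d((9, -29), (-14, 29)) = 62.3939
d((9, -29), (-18, 2)) = 41.1096
d((9, -29), (13, 26)) = 55.1453
d((-14, 29), (-18, 2)) = 27.2947
d((-14, 29), (13, 26)) = 27.1662
d((-18, 2), (13, 26)) = 39.2046

Closest pair: (-21, -3) and (-18, 2) with distance 5.831

The closest pair is (-21, -3) and (-18, 2) with Euclidean distance 5.831. For 10 points, brute-force pairwise comparison is shown above. For large n, the divide-and-conquer algorithm (sort by x, recurse on halves, check the dividing strip) achieves O(n log n).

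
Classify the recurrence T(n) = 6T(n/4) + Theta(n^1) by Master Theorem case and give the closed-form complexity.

Master Theorem for T(n) = 6T(n/4) + O(n^1):

a = 6, b = 4, c = 1
log_b(a) = log_4(6) = 1.2925

Case 1: c = 1 < log_4(6) = 1.2925
T(n) = O(n^(log_4 6))

For T(n) = 6T(n/4) + O(n^1): log_4(6) = 1.2925. This is Case 1 of the Master Theorem (c < log_b(a), work dominated by leaves), giving O(n^(log_4 6)).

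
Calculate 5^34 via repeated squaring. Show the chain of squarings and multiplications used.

Computing 5^34 by squaring (build up from 5^1; each line after the first costs one multiplication):

5^1 = 5
5^2 = (5^1)^2 = 5^2 = 25
5^4 = (5^2)^2 = 25^2 = 625
5^8 = (5^4)^2 = 625^2 = 390625
5^16 = (5^8)^2 = 390625^2 = 152587890625
5^17 = 5 * 5^16 = 5 * 152587890625 = 762939453125
5^34 = (5^17)^2 = 762939453125^2 = 582076609134674072265625

Result: 582076609134674072265625
Multiplications needed: 6 (6 lines after 5^1)

5^34 = 582076609134674072265625. Using exponentiation by squaring, this requires 6 multiplications. The key idea: if the exponent is even, square the half-power; if odd, multiply by the base once.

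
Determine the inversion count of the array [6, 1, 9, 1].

Finding inversions in [6, 1, 9, 1]:

(0, 1): arr[0]=6 > arr[1]=1
(0, 3): arr[0]=6 > arr[3]=1
(2, 3): arr[2]=9 > arr[3]=1

Total inversions: 3

The array has 3 inversion(s): (0,1), (0,3), (2,3). Each pair (i,j) satisfies i < j and arr[i] > arr[j].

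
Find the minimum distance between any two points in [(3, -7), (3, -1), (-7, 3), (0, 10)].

Computing all pairwise distances among 4 points:

d((3, -7), (3, -1)) = 6.0 <-- minimum
d((3, -7), (-7, 3)) = 14.1421
d((3, -7), (0, 10)) = 17.2627
d((3, -1), (-7, 3)) = 10.7703
d((3, -1), (0, 10)) = 11.4018
d((-7, 3), (0, 10)) = 9.8995

Closest pair: (3, -7) and (3, -1) with distance 6.0

The closest pair is (3, -7) and (3, -1) with Euclidean distance 6.0. For 4 points, brute-force pairwise comparison is shown above. For large n, the divide-and-conquer algorithm (sort by x, recurse on halves, check the dividing strip) achieves O(n log n).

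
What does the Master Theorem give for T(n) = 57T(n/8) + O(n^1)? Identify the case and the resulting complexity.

Master Theorem for T(n) = 57T(n/8) + O(n^1):

a = 57, b = 8, c = 1
log_b(a) = log_8(57) = 1.9443

Case 1: c = 1 < log_8(57) = 1.9443
T(n) = O(n^(log_8 57))

For T(n) = 57T(n/8) + O(n^1): log_8(57) = 1.9443. This is Case 1 of the Master Theorem (c < log_b(a), work dominated by leaves), giving O(n^(log_8 57)).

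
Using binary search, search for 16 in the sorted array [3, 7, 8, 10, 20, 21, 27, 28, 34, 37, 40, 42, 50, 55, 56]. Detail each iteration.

Binary search for 16 in [3, 7, 8, 10, 20, 21, 27, 28, 34, 37, 40, 42, 50, 55, 56]:

lo=0, hi=14, mid=7, arr[mid]=28 -> 28 > 16, search left half
lo=0, hi=6, mid=3, arr[mid]=10 -> 10 < 16, search right half
lo=4, hi=6, mid=5, arr[mid]=21 -> 21 > 16, search left half
lo=4, hi=4, mid=4, arr[mid]=20 -> 20 > 16, search left half
lo=4 > hi=3, target 16 not found

Binary search determines that 16 is not in the array after 4 comparisons. The search space was exhausted without finding the target.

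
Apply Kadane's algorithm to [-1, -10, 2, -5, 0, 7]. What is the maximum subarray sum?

Using Kadane's algorithm on [-1, -10, 2, -5, 0, 7]:

Scanning through the array:
Position 1 (value -10): max_ending_here = -10, max_so_far = -1
Position 2 (value 2): max_ending_here = 2, max_so_far = 2
Position 3 (value -5): max_ending_here = -3, max_so_far = 2
Position 4 (value 0): max_ending_here = 0, max_so_far = 2
Position 5 (value 7): max_ending_here = 7, max_so_far = 7

Maximum subarray: [0, 7]
Maximum sum: 7

The maximum subarray is [0, 7] with sum 7. This subarray runs from index 4 to index 5.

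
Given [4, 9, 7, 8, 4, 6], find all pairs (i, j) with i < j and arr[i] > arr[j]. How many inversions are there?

Finding inversions in [4, 9, 7, 8, 4, 6]:

(1, 2): arr[1]=9 > arr[2]=7
(1, 3): arr[1]=9 > arr[3]=8
(1, 4): arr[1]=9 > arr[4]=4
(1, 5): arr[1]=9 > arr[5]=6
(2, 4): arr[2]=7 > arr[4]=4
(2, 5): arr[2]=7 > arr[5]=6
(3, 4): arr[3]=8 > arr[4]=4
(3, 5): arr[3]=8 > arr[5]=6

Total inversions: 8

The array has 8 inversion(s): (1,2), (1,3), (1,4), (1,5), (2,4), (2,5), (3,4), (3,5). Each pair (i,j) satisfies i < j and arr[i] > arr[j].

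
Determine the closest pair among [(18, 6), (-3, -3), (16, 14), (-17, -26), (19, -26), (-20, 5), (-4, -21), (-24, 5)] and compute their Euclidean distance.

Computing all pairwise distances among 8 points:

d((18, 6), (-3, -3)) = 22.8473
d((18, 6), (16, 14)) = 8.2462
d((18, 6), (-17, -26)) = 47.4236
d((18, 6), (19, -26)) = 32.0156
d((18, 6), (-20, 5)) = 38.0132
d((18, 6), (-4, -21)) = 34.8281
d((18, 6), (-24, 5)) = 42.0119
d((-3, -3), (16, 14)) = 25.4951
d((-3, -3), (-17, -26)) = 26.9258
d((-3, -3), (19, -26)) = 31.8277
d((-3, -3), (-20, 5)) = 18.7883
d((-3, -3), (-4, -21)) = 18.0278
d((-3, -3), (-24, 5)) = 22.4722
d((16, 14), (-17, -26)) = 51.8556
d((16, 14), (19, -26)) = 40.1123
d((16, 14), (-20, 5)) = 37.108
d((16, 14), (-4, -21)) = 40.3113
d((16, 14), (-24, 5)) = 41.0
d((-17, -26), (19, -26)) = 36.0
d((-17, -26), (-20, 5)) = 31.1448
d((-17, -26), (-4, -21)) = 13.9284
d((-17, -26), (-24, 5)) = 31.7805
d((19, -26), (-20, 5)) = 49.8197
d((19, -26), (-4, -21)) = 23.5372
d((19, -26), (-24, 5)) = 53.0094
d((-20, 5), (-4, -21)) = 30.5287
d((-20, 5), (-24, 5)) = 4.0 <-- minimum
d((-4, -21), (-24, 5)) = 32.8024

Closest pair: (-20, 5) and (-24, 5) with distance 4.0

The closest pair is (-20, 5) and (-24, 5) with Euclidean distance 4.0. For 8 points, brute-force pairwise comparison is shown above. For large n, the divide-and-conquer algorithm (sort by x, recurse on halves, check the dividing strip) achieves O(n log n).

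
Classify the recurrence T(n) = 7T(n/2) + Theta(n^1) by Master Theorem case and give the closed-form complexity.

Master Theorem for T(n) = 7T(n/2) + O(n^1):

a = 7, b = 2, c = 1
log_b(a) = log_2(7) = 2.8074

Case 1: c = 1 < log_2(7) = 2.8074
T(n) = O(n^(log_2 7))

For T(n) = 7T(n/2) + O(n^1): log_2(7) = 2.8074. This is Case 1 of the Master Theorem (c < log_b(a), work dominated by leaves), giving O(n^(log_2 7)).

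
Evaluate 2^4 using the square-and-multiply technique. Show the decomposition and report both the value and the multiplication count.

Computing 2^4 by squaring (build up from 2^1; each line after the first costs one multiplication):

2^1 = 2
2^2 = (2^1)^2 = 2^2 = 4
2^4 = (2^2)^2 = 4^2 = 16

Result: 16
Multiplications needed: 2 (2 lines after 2^1)

2^4 = 16. Using exponentiation by squaring, this requires 2 multiplications. The key idea: if the exponent is even, square the half-power; if odd, multiply by the base once.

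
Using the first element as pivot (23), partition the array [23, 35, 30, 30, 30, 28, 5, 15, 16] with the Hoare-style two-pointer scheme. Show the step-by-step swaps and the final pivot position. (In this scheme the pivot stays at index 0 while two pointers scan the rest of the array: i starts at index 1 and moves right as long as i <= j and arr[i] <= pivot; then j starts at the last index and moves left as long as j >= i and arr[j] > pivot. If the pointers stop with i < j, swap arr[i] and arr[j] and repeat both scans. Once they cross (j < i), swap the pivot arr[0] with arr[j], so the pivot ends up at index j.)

Hoare-style two-pointer partition with pivot = 23:

Initial array: [23, 35, 30, 30, 30, 28, 5, 15, 16]

Pointers start at i = 1, j = 8.
i stops at index 1 (arr[1]=35 > 23), j stops at index 8 (arr[8]=16 <= 23): swap arr[1] and arr[8], array becomes [23, 16, 30, 30, 30, 28, 5, 15, 35]
i stops at index 2 (arr[2]=30 > 23), j stops at index 7 (arr[7]=15 <= 23): swap arr[2] and arr[7], array becomes [23, 16, 15, 30, 30, 28, 5, 30, 35]
i stops at index 3 (arr[3]=30 > 23), j stops at index 6 (arr[6]=5 <= 23): swap arr[3] and arr[6], array becomes [23, 16, 15, 5, 30, 28, 30, 30, 35]
i ends at 4, j ends at 3: the pointers have crossed (j < i), so scanning stops.

Swap pivot arr[0] with arr[3] to place pivot at position 3: [5, 16, 15, 23, 30, 28, 30, 30, 35]
Pivot position: 3

After partitioning with pivot 23, the array becomes [5, 16, 15, 23, 30, 28, 30, 30, 35]. The pivot is placed at index 3. All elements to the left of the pivot are <= 23, and all elements to the right are > 23.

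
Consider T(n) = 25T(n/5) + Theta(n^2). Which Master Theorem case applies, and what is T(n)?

Master Theorem for T(n) = 25T(n/5) + O(n^2):

a = 25, b = 5, c = 2
log_b(a) = log_5(25) = 2.0000

Case 2: c = 2 = log_5(25) = 2.0000
T(n) = O(n^2 log n) = O(n^2 log n)

For T(n) = 25T(n/5) + O(n^2): log_5(25) = 2.0000. This is Case 2 of the Master Theorem (c = log_b(a), equal work at all levels), giving O(n^2 log n).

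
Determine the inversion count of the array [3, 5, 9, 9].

Finding inversions in [3, 5, 9, 9]:


Total inversions: 0

The array has 0 inversions. It is already sorted.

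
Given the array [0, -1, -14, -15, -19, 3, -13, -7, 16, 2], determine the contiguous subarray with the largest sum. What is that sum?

Using Kadane's algorithm on [0, -1, -14, -15, -19, 3, -13, -7, 16, 2]:

Scanning through the array:
Position 1 (value -1): max_ending_here = -1, max_so_far = 0
Position 2 (value -14): max_ending_here = -14, max_so_far = 0
Position 3 (value -15): max_ending_here = -15, max_so_far = 0
Position 4 (value -19): max_ending_here = -19, max_so_far = 0
Position 5 (value 3): max_ending_here = 3, max_so_far = 3
Position 6 (value -13): max_ending_here = -10, max_so_far = 3
Position 7 (value -7): max_ending_here = -7, max_so_far = 3
Position 8 (value 16): max_ending_here = 16, max_so_far = 16
Position 9 (value 2): max_ending_here = 18, max_so_far = 18

Maximum subarray: [16, 2]
Maximum sum: 18

The maximum subarray is [16, 2] with sum 18. This subarray runs from index 8 to index 9.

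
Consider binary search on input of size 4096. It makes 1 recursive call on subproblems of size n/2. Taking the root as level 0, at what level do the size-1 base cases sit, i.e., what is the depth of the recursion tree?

For divide and conquer with division factor 2:

Problem sizes at each level:
Level 0: 4096
Level 1: 2048
Level 2: 1024
Level 3: 512
Level 4: 256
Level 5: 128
Level 6: 64
Level 7: 32
Level 8: 16
Level 9: 8
Level 10: 4
Level 11: 2
Level 12: 1

The root is level 0 and the size-1 base case is level 12 (the tree spans levels 0 through 12, i.e. 13 levels counting the root), so the depth is the number of divisions: log_2(4096) = 12

The recursion tree depth is log_2(4096) = 12. At each level, the problem size is divided by 2, so it takes 12 divisions to reduce to a base case of size 1. The algorithm makes 1 recursive call at each level.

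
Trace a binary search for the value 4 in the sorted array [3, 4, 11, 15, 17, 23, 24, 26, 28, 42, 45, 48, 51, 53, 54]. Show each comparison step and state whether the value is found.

Binary search for 4 in [3, 4, 11, 15, 17, 23, 24, 26, 28, 42, 45, 48, 51, 53, 54]:

lo=0, hi=14, mid=7, arr[mid]=26 -> 26 > 4, search left half
lo=0, hi=6, mid=3, arr[mid]=15 -> 15 > 4, search left half
lo=0, hi=2, mid=1, arr[mid]=4 -> Found target at index 1!

Binary search finds 4 at index 1 after 3 comparisons. The search repeatedly halves the search space by comparing with the middle element.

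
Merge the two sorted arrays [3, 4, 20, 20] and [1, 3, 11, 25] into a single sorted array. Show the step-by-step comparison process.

Merging process:

Compare 3 vs 1: take 1 from right. Merged: [1]
Compare 3 vs 3: take 3 from left. Merged: [1, 3]
Compare 4 vs 3: take 3 from right. Merged: [1, 3, 3]
Compare 4 vs 11: take 4 from left. Merged: [1, 3, 3, 4]
Compare 20 vs 11: take 11 from right. Merged: [1, 3, 3, 4, 11]
Compare 20 vs 25: take 20 from left. Merged: [1, 3, 3, 4, 11, 20]
Compare 20 vs 25: take 20 from left. Merged: [1, 3, 3, 4, 11, 20, 20]
Append remaining from right: [25]. Merged: [1, 3, 3, 4, 11, 20, 20, 25]

Final merged array: [1, 3, 3, 4, 11, 20, 20, 25]
Total comparisons: 7

The merged array is [1, 3, 3, 4, 11, 20, 20, 25], requiring 7 comparisons. The merge step runs in O(n) time where n is the total number of elements.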